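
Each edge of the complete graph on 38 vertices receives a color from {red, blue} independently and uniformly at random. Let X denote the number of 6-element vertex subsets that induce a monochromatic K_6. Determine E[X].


Let X = Σ_S X_S over the C(38, 6) = 2760681 subsets S of size 6, where X_S = 1 if the K_6 on S is monochromatic.
For a fixed S, the K_6 on S has C(6, 2) = 15 edges. P[all 15 edges red] = (1/2)^15, and likewise for blue, so P[monochromatic] = 2·(1/2)^15 = 2^{1 − 15} = 1/16384.
By linearity of expectation: E[X] = C(38, 6) · 2^{1 − 15} = 2760681 · 1/16384 = 2760681/16384.
Numerically: E[X] ≈ 168.4986.

E[X] = C(38,6)·2^(1−C(6,2)) = 2760681/16384 ≈ 168.4986.


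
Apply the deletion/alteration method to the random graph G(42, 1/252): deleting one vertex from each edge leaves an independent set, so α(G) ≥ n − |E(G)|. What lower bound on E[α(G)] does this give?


E[|E(G)|] = C(42, 2)·p = 861 · (1/252) = 41/12.
E[α(G)] ≥ n − E[|E(G)|] = 42 − 41/12 = 463/12.
Numerically: ≈ 38.583333.
(This is only a lower bound; the true E[α(G)] may be larger.)

E[α(G)] ≥ 463/12 ≈ 38.583333.


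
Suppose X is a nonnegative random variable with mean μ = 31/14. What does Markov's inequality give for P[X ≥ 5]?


μ = E[X] = 31/14, a = 5.
Markov: P[X ≥ 5] ≤ μ/a = (31/14)/5 = 31/70.
Numerically: ≈ 0.442857.
(Since a = 5 > μ = 2.214286, the bound 31/70 is < 1 and informative.)

P[X ≥ 5] ≤ 31/70 ≈ 0.442857.


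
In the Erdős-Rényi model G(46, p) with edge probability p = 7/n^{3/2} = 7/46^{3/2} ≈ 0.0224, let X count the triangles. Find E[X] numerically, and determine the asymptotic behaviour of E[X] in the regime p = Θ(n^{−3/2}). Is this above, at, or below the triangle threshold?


Number of potential triangles: C(46, 3) = 15180.
Each occurs with probability p³ ≈ (0.0224)³ ≈ 1.12949e-05.
By linearity: E[X] = C(46, 3)·p³ ≈ 15180 · 1.12949e-05 ≈ 0.171.
Since α = 3/2 > 1, p = c/n^{3/2} = o(1/n) is below the triangle threshold p ~ 1/n. Asymptotically E[X] ~ (c³/6)·n^{3(1−α)} = (7³/6)·n^{-1.5} → 0, so by Markov's inequality G has no triangles w.h.p.

E[X] ≈ 0.171; in regime p = Θ(1/n^{3/2}) E[X] tends to 0 (below the triangle threshold p ~ 1/n).


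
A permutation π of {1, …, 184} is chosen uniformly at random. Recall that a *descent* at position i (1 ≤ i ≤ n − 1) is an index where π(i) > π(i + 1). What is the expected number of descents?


Write X = Σ X_I over i = 1, …, 183, with X_I the indicator of one descent.
There are 183 indicators.
For each fixed i, the pair (π(i), π(i+1)) is a uniformly random ordered pair of distinct values from {1, …, 184}; by symmetry P[π(i) > π(i+1)] = 1/2.
By linearity: E[X] = 183 · (1/2) = (184 − 1) · (1/2) = 183/2 ≈ 91.50000.

E[X] = 183/2 = 91.50000.


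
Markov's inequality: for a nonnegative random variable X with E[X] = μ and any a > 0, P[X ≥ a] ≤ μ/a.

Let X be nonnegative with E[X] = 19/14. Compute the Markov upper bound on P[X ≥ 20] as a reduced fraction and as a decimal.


μ = E[X] = 19/14, a = 20.
Markov: P[X ≥ 20] ≤ μ/a = (19/14)/20 = 19/280.
Numerically: ≈ 0.067857.
(Since a = 20 > μ = 1.357143, the bound 19/280 is < 1 and informative.)

P[X ≥ 20] ≤ 19/280 ≈ 0.067857.


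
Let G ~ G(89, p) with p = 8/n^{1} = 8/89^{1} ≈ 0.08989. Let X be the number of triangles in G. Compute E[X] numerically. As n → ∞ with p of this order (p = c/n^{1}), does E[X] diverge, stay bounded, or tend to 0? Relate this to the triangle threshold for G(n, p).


Number of potential triangles: C(89, 3) = 113564.
Each occurs with probability p³ ≈ (0.08989)³ ≈ 7.262731e-04.
By linearity: E[X] = C(89, 3)·p³ ≈ 113564 · 7.262731e-04 ≈ 82.4785.
Here α = 1, so p = 8/n is exactly at the triangle threshold p ~ 1/n. Asymptotically E[X] → c³/6 = 8³/6 = 256/3 ≈ 85.3333, a bounded constant. In this regime the triangle count is asymptotically Poisson(c³/6).

E[X] ≈ 82.4785; in regime p = Θ(1/n^{1}) E[X] stays bounded (at the triangle threshold p ~ 1/n).


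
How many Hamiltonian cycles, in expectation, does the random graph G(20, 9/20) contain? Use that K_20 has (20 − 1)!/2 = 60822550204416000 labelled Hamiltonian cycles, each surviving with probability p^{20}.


K_20 has (20 − 1)!/2 = 60822550204416000 labelled Hamiltonian cycles.
For each such Hamiltonian cycle H, let X_H = 1 if all 20 edges of H are present in G. Then P[X_H = 1] = p^{20} = (9/20)^{20} = 12157665459056928801/104857600000000000000000000.
Summing the indicators: E[X] = Σ_H E[X_H] = 60822550204416000 · p^{20} = 60822550204416000 · 12157665459056928801/104857600000000000000000000 = 180532279724605553545860280221/25600000000000000000.
Numerically: E[X] ≈ 7.052e+09.

E[X] = 60822550204416000 · (9/20)^{20} = 180532279724605553545860280221/25600000000000000000 ≈ 7.052e+09.


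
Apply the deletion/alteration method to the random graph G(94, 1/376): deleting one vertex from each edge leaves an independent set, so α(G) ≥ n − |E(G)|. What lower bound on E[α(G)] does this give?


E[|E(G)|] = C(94, 2)·p = 4371 · (1/376) = 93/8.
E[α(G)] ≥ n − E[|E(G)|] = 94 − 93/8 = 659/8.
Numerically: ≈ 82.375.
(This is only a lower bound; the true E[α(G)] may be larger.)

E[α(G)] ≥ 659/8 ≈ 82.375.


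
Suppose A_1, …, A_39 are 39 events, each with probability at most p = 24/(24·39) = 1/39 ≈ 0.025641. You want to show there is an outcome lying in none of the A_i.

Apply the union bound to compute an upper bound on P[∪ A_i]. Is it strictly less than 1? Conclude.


Union bound: P[∪_{i=1}^{39} A_i] ≤ Σ_i P[A_i] ≤ 39·p = 39·(1/39) = 1.
Numerically: 1 ≈ 1.000000.
Is 1 < 1? NO.
Since the bound 1 is ≥ 1, the union bound is uninformative here; it does NOT by itself certify existence.

39·p = 1 ≈ 1.000000; existence NOT certified by the union bound.


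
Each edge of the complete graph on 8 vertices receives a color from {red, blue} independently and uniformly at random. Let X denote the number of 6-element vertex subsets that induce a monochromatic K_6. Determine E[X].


Let X = Σ_S X_S over the C(8, 6) = 28 subsets S of size 6, where X_S = 1 if the K_6 on S is monochromatic.
For a fixed S, the K_6 on S has C(6, 2) = 15 edges. P[all 15 edges red] = (1/2)^15, and likewise for blue, so P[monochromatic] = 2·(1/2)^15 = 2^{1 − 15} = 1/16384.
By linearity of expectation: E[X] = C(8, 6) · 2^{1 − 15} = 28 · 1/16384 = 7/4096.
Numerically: E[X] ≈ 0.0017.

E[X] = C(8,6)·2^(1−C(6,2)) = 7/4096 ≈ 0.0017.


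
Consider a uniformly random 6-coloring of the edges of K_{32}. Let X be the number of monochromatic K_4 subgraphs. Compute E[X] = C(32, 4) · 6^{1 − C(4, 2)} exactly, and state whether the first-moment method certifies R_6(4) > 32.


E[X] = C(32, 4) · 6^{1 − 6} = 35960 · 6^{−5} = 35960/7776.
As a reduced fraction: E[X] = 4495/972 ≈ 4.62449.
Is E[X] < 1? NO.
Since E[X] ≥ 1, the first-moment bound is inconclusive at n = 32; it does NOT by itself certify R_6(4) > 32.

E[X] = 4495/972 ≈ 4.62449; E[X] ≥ 1; first-moment method inconclusive here.


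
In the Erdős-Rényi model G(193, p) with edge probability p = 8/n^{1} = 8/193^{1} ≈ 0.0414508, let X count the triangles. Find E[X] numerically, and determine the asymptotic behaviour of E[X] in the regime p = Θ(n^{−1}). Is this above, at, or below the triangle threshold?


Number of potential triangles: C(193, 3) = 1179616.
Each occurs with probability p³ ≈ (0.0414508)³ ≈ 7.12193546e-05.
By linearity: E[X] = C(193, 3)·p³ ≈ 1179616 · 7.12193546e-05 ≈ 84.011490.
Here α = 1, so p = 8/n is exactly at the triangle threshold p ~ 1/n. Asymptotically E[X] → c³/6 = 8³/6 = 256/3 ≈ 85.333333, a bounded constant. In this regime the triangle count is asymptotically Poisson(c³/6).

E[X] ≈ 84.011490; in regime p = Θ(1/n^{1}) E[X] stays bounded (at the triangle threshold p ~ 1/n).


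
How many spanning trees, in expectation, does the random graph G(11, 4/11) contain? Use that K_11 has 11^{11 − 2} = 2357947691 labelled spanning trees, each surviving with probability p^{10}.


K_11 has 11^{11 − 2} = 2357947691 labelled spanning trees.
For each such spanning tree H, let X_H = 1 if all 10 edges of H are present in G. Then P[X_H = 1] = p^{10} = (4/11)^{10} = 1048576/25937424601.
By linearity of expectation: E[X] = Σ_H E[X_H] = 2357947691 · p^{10} = 2357947691 · 1048576/25937424601 = 1048576/11.
Numerically: E[X] ≈ 95325.1.

E[X] = 2357947691 · (4/11)^{10} = 1048576/11 ≈ 95325.1.


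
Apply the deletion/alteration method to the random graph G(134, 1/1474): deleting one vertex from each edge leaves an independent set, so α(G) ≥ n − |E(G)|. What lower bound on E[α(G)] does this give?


E[|E(G)|] = C(134, 2)·p = 8911 · (1/1474) = 133/22.
E[α(G)] ≥ n − E[|E(G)|] = 134 − 133/22 = 2815/22.
Numerically: ≈ 127.954545.
(This is only a lower bound; the true E[α(G)] may be larger.)

E[α(G)] ≥ 2815/22 ≈ 127.954545.


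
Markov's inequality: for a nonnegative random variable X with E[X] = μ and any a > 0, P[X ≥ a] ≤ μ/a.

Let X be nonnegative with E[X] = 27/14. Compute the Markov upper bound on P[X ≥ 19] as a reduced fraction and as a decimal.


μ = E[X] = 27/14, a = 19.
Markov: P[X ≥ 19] ≤ μ/a = (27/14)/19 = 27/266.
Numerically: ≈ 0.10150.
(Since a = 19 > μ = 1.92857, the bound 27/266 is < 1 and informative.)

P[X ≥ 19] ≤ 27/266 ≈ 0.10150.


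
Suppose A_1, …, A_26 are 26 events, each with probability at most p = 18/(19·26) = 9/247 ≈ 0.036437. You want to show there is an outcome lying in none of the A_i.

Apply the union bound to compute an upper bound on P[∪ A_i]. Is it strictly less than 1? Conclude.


Union bound: P[∪_{i=1}^{26} A_i] ≤ Σ_i P[A_i] ≤ 26·p = 26·(9/247) = 18/19.
Numerically: 18/19 ≈ 0.947368.
Is 18/19 < 1? YES.
Since P[∪ A_i] ≤ 18/19 < 1, the complement has P[∩ A_i^c] ≥ 1 − 18/19 = 1/19 > 0, so some outcome avoids every A_i.

26·p = 18/19 ≈ 0.947368; existence CERTIFIED by the union bound.


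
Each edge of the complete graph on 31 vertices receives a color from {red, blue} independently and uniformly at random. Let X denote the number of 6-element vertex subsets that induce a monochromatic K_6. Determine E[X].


Let X = Σ_S X_S over the C(31, 6) = 736281 subsets S of size 6, where X_S = 1 if the K_6 on S is monochromatic.
For a fixed S, the K_6 on S has C(6, 2) = 15 edges. P[all 15 edges red] = (1/2)^15, and likewise for blue, so P[monochromatic] = 2·(1/2)^15 = 2^{1 − 15} = 1/16384.
By linearity of expectation: E[X] = C(31, 6) · 2^{1 − 15} = 736281 · 1/16384 = 736281/16384.
Numerically: E[X] ≈ 44.939026.

E[X] = C(31,6)·2^(1−C(6,2)) = 736281/16384 ≈ 44.939026.


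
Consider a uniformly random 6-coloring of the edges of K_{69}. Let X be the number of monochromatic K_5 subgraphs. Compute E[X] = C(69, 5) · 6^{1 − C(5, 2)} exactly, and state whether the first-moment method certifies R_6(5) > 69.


E[X] = C(69, 5) · 6^{1 − 10} = 11238513 · 6^{−9} = 11238513/10077696.
As a reduced fraction: E[X] = 3746171/3359232 ≈ 1.115187.
Is E[X] < 1? NO.
Since E[X] ≥ 1, the first-moment bound is inconclusive at n = 69; it does NOT by itself certify R_6(5) > 69.

E[X] = 3746171/3359232 ≈ 1.115187; E[X] ≥ 1; first-moment method inconclusive here.


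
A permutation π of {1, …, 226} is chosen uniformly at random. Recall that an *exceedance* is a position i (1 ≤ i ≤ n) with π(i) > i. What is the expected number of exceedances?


Write X = Σ_{i=1}^{226} X_i, where X_i = 1_{π(i) > i}.
For each fixed i, π(i) is uniform over {1, …, 226} (marginal of a uniform permutation), so P[π(i) > i] = (n − i)/n. Summing: Σ_{i=1}^{226} (n − i)/n = (0 + 1 + … + 225)/226 = 226(226 − 1)/(2·226) = (226 − 1)/2.
Hence E[X] = Σ_{i=1}^{226} (226 − i)/226 = 225/2 ≈ 112.500.

E[X] = 225/2 = 112.500.


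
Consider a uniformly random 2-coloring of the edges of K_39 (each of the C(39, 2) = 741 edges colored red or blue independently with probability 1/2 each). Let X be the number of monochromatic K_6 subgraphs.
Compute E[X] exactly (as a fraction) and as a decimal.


Let X = Σ_S X_S over the C(39, 6) = 3262623 subsets S of size 6, where X_S = 1 if the K_6 on S is monochromatic.
For a fixed S, the K_6 on S has C(6, 2) = 15 edges. P[all 15 edges red] = (1/2)^15, and likewise for blue, so P[monochromatic] = 2·(1/2)^15 = 2^{1 − 15} = 1/16384.
By linearity of expectation: E[X] = C(39, 6) · 2^{1 − 15} = 3262623 · 1/16384 = 3262623/16384.
Numerically: E[X] ≈ 199.13470.

E[X] = C(39,6)·2^(1−C(6,2)) = 3262623/16384 ≈ 199.13470.


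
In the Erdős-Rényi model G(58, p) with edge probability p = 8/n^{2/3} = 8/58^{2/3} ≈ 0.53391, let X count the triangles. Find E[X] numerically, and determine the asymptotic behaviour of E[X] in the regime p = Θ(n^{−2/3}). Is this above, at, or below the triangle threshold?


Number of potential triangles: C(58, 3) = 30856.
Each occurs with probability p³ ≈ (0.53391)³ ≈ 1.5219976e-01.
By linearity: E[X] = C(58, 3)·p³ ≈ 30856 · 1.5219976e-01 ≈ 4696.27586.
Since α = 2/3 < 1, p = c/n^{2/3} ≫ 1/n is above the triangle threshold p ~ 1/n. Asymptotically E[X] ~ (c³/6)·n^{3(1−α)} = (8³/6)·n^{1} → ∞; triangles are abundant w.h.p.

E[X] ≈ 4696.27586; in regime p = Θ(1/n^{2/3}) E[X] diverges (above the triangle threshold p ~ 1/n).


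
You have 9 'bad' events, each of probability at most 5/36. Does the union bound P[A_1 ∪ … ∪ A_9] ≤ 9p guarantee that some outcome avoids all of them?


Union bound: P[∪_{i=1}^{9} A_i] ≤ Σ_i P[A_i] ≤ 9·p = 9·(5/36) = 5/4.
Numerically: 5/4 ≈ 1.25000.
Is 5/4 < 1? NO.
Since the bound 5/4 is ≥ 1, the union bound is uninformative here; it does NOT by itself certify existence.

9·p = 5/4 ≈ 1.25000; existence NOT certified by the union bound.


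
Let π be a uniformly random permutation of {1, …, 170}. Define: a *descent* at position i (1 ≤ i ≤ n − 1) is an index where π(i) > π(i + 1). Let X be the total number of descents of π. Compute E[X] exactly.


Write X = Σ X_I over i = 1, …, 169, with X_I the indicator of one descent.
There are 169 indicators.
For each fixed i, the pair (π(i), π(i+1)) is a uniformly random ordered pair of distinct values from {1, …, 170}; by symmetry P[π(i) > π(i+1)] = 1/2.
By linearity: E[X] = 169 · (1/2) = (170 − 1) · (1/2) = 169/2 ≈ 84.500000.

E[X] = 169/2 = 84.500000.


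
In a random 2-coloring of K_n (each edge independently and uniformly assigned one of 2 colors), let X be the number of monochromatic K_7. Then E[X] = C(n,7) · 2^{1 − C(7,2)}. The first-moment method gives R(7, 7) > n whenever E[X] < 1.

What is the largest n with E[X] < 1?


We need C(n, 7) · 2^{1 − 21} < 1, i.e. C(n, 7) < 2^{21 − 1} = 1048576.
Check values of n near the boundary:
  n = 24: C(24, 7) = 346104; 346104 < 1048576? YES
  n = 25: C(25, 7) = 480700; 480700 < 1048576? YES
  n = 26: C(26, 7) = 657800; 657800 < 1048576? YES
  n = 27: C(27, 7) = 888030; 888030 < 1048576? YES
  n = 28: C(28, 7) = 1184040; 1184040 < 1048576? NO
The largest n with C(n, 7) < 1048576 is n = 27 (where E[X] = 444015/524288 ≈ 0.8469). Hence R(7, 7) > 27, i.e. R(7, 7) ≥ 28.

Largest n = 27; hence R(7, 7) > 27.


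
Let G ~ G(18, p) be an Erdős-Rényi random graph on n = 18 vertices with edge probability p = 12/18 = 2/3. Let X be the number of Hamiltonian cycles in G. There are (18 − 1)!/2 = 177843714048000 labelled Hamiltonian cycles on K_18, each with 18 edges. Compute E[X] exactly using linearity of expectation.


K_18 has (18 − 1)!/2 = 177843714048000 labelled Hamiltonian cycles.
For each such Hamiltonian cycle H, let X_H = 1 if all 18 edges of H are present in G. Then P[X_H = 1] = p^{18} = (2/3)^{18} = 262144/387420489.
By linearity: E[X] = Σ_H E[X_H] = 177843714048000 · p^{18} = 177843714048000 · 262144/387420489 = 63951526166528000/531441.
Numerically: E[X] ≈ 1.2034e+11.

E[X] = 177843714048000 · (2/3)^{18} = 63951526166528000/531441 ≈ 1.2034e+11.


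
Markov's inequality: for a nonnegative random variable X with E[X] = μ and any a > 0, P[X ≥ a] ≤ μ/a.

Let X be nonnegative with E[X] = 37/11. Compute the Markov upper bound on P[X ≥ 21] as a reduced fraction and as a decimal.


μ = E[X] = 37/11, a = 21.
Markov: P[X ≥ 21] ≤ μ/a = (37/11)/21 = 37/231.
Numerically: ≈ 0.160.
(Since a = 21 > μ = 3.364, the bound 37/231 is < 1 and informative.)

P[X ≥ 21] ≤ 37/231 ≈ 0.160.


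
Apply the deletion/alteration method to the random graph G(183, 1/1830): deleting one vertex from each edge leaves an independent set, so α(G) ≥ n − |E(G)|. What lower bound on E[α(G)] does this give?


E[|E(G)|] = C(183, 2)·p = 16653 · (1/1830) = 91/10.
E[α(G)] ≥ n − E[|E(G)|] = 183 − 91/10 = 1739/10.
Numerically: ≈ 173.9000.
(This is only a lower bound; the true E[α(G)] may be larger.)

E[α(G)] ≥ 1739/10 ≈ 173.9000.


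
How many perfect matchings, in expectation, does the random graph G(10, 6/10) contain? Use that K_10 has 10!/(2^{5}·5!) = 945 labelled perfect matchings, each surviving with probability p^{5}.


K_10 has 10!/(2^{5}·5!) = 945 labelled perfect matchings.
For each such perfect matching H, let X_H = 1 if all 5 edges of H are present in G. Then P[X_H = 1] = p^{5} = (3/5)^{5} = 243/3125.
Summing the indicators: E[X] = Σ_H E[X_H] = 945 · p^{5} = 945 · 243/3125 = 45927/625.
Numerically: E[X] ≈ 73.483.

E[X] = 945 · (3/5)^{5} = 45927/625 ≈ 73.483.


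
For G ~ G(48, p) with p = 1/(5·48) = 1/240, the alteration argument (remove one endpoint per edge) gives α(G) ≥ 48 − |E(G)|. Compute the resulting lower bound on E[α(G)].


E[|E(G)|] = C(48, 2)·p = 1128 · (1/240) = 47/10.
E[α(G)] ≥ n − E[|E(G)|] = 48 − 47/10 = 433/10.
Numerically: ≈ 43.300000.
(This is only a lower bound; the true E[α(G)] may be larger.)

E[α(G)] ≥ 433/10 ≈ 43.300000.


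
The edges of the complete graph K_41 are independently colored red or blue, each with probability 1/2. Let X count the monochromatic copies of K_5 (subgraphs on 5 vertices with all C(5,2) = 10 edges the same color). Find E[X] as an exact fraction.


Let X = Σ_S X_S over the C(41, 5) = 749398 subsets S of size 5, where X_S = 1 if the K_5 on S is monochromatic.
For a fixed S, the K_5 on S has C(5, 2) = 10 edges. P[all 10 edges red] = (1/2)^10, and likewise for blue, so P[monochromatic] = 2·(1/2)^10 = 2^{1 − 10} = 1/512.
By linearity: E[X] = C(41, 5) · 2^{1 − 10} = 749398 · 1/512 = 374699/256.
Numerically: E[X] ≈ 1463.667969.

E[X] = C(41,5)·2^(1−C(5,2)) = 374699/256 ≈ 1463.667969.


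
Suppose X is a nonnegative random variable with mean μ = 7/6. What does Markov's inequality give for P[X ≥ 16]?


μ = E[X] = 7/6, a = 16.
Markov: P[X ≥ 16] ≤ μ/a = (7/6)/16 = 7/96.
Numerically: ≈ 0.072917.
(Since a = 16 > μ = 1.166667, the bound 7/96 is < 1 and informative.)

P[X ≥ 16] ≤ 7/96 ≈ 0.072917.


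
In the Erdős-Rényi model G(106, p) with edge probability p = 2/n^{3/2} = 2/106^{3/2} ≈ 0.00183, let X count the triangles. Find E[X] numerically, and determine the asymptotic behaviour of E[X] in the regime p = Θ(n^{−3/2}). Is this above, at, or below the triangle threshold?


Number of potential triangles: C(106, 3) = 192920.
Each occurs with probability p³ ≈ (0.00183)³ ≈ 6.15480e-09.
By linearity: E[X] = C(106, 3)·p³ ≈ 192920 · 6.15480e-09 ≈ 0.001.
Since α = 3/2 > 1, p = c/n^{3/2} = o(1/n) is below the triangle threshold p ~ 1/n. Asymptotically E[X] ~ (c³/6)·n^{3(1−α)} = (2³/6)·n^{-1.5} → 0, so by Markov's inequality G has no triangles w.h.p.

E[X] ≈ 0.001; in regime p = Θ(1/n^{3/2}) E[X] tends to 0 (below the triangle threshold p ~ 1/n).


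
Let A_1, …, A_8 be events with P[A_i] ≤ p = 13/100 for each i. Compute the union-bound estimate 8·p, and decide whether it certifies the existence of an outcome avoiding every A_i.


Union bound: P[∪_{i=1}^{8} A_i] ≤ Σ_i P[A_i] ≤ 8·p = 8·(13/100) = 26/25.
Numerically: 26/25 ≈ 1.0400.
Is 26/25 < 1? NO.
Since the bound 26/25 is ≥ 1, the union bound is uninformative here; it does NOT by itself certify existence.

8·p = 26/25 ≈ 1.0400; existence NOT certified by the union bound.


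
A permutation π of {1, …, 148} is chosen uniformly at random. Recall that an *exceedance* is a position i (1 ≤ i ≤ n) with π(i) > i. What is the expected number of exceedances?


Write X = Σ_{i=1}^{148} X_i, where X_i = 1_{π(i) > i}.
For each fixed i, π(i) is uniform over {1, …, 148} (marginal of a uniform permutation), so P[π(i) > i] = (n − i)/n. Summing: Σ_{i=1}^{148} (n − i)/n = (0 + 1 + … + 147)/148 = 148(148 − 1)/(2·148) = (148 − 1)/2.
Hence E[X] = Σ_{i=1}^{148} (148 − i)/148 = 147/2 ≈ 73.50000.

E[X] = 147/2 = 73.50000.


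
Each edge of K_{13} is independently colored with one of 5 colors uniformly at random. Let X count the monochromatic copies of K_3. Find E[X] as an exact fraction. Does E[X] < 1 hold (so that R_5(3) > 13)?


E[X] = C(13, 3) · 5^{1 − 3} = 286 · 5^{−2} = 286/25.
As a reduced fraction: E[X] = 286/25 ≈ 11.44000.
Is E[X] < 1? NO.
Since E[X] ≥ 1, the first-moment bound is inconclusive at n = 13; it does NOT by itself certify R_5(3) > 13.

E[X] = 286/25 ≈ 11.44000; E[X] ≥ 1; first-moment method inconclusive here.


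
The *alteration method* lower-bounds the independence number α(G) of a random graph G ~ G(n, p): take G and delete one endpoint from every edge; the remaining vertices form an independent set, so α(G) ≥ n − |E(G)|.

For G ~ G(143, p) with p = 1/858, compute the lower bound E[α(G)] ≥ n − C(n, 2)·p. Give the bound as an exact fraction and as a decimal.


E[|E(G)|] = C(143, 2)·p = 10153 · (1/858) = 71/6.
E[α(G)] ≥ n − E[|E(G)|] = 143 − 71/6 = 787/6.
Numerically: ≈ 131.1667.
(This is only a lower bound; the true E[α(G)] may be larger.)

E[α(G)] ≥ 787/6 ≈ 131.1667.


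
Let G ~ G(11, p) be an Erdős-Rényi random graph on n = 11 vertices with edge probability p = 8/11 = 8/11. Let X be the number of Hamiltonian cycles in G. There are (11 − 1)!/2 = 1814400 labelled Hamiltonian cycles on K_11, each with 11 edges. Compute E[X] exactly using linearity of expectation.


K_11 has (11 − 1)!/2 = 1814400 labelled Hamiltonian cycles.
For each such Hamiltonian cycle H, let X_H = 1 if all 11 edges of H are present in G. Then P[X_H = 1] = p^{11} = (8/11)^{11} = 8589934592/285311670611.
By linearity of expectation: E[X] = Σ_H E[X_H] = 1814400 · p^{11} = 1814400 · 8589934592/285311670611 = 15585577323724800/285311670611.
Numerically: E[X] ≈ 5.463e+04.

E[X] = 1814400 · (8/11)^{11} = 15585577323724800/285311670611 ≈ 5.463e+04.


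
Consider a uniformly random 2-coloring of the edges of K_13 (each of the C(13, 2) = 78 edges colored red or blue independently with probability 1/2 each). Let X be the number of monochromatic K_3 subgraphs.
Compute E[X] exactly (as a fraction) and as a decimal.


Let X = Σ_S X_S over the C(13, 3) = 286 subsets S of size 3, where X_S = 1 if the K_3 on S is monochromatic.
For a fixed S, the K_3 on S has C(3, 2) = 3 edges. P[all 3 edges red] = (1/2)^3, and likewise for blue, so P[monochromatic] = 2·(1/2)^3 = 2^{1 − 3} = 1/4.
By linearity: E[X] = C(13, 3) · 2^{1 − 3} = 286 · 1/4 = 143/2.
Numerically: E[X] ≈ 71.500000.

E[X] = C(13,3)·2^(1−C(3,2)) = 143/2 ≈ 71.500000.


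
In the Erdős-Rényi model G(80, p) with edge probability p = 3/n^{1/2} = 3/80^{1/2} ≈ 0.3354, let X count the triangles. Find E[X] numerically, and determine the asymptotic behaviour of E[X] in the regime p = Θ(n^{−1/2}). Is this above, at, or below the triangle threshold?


Number of potential triangles: C(80, 3) = 82160.
Each occurs with probability p³ ≈ (0.3354)³ ≈ 3.773365e-02.
By linearity: E[X] = C(80, 3)·p³ ≈ 82160 · 3.773365e-02 ≈ 3100.1964.
Since α = 1/2 < 1, p = c/n^{1/2} ≫ 1/n is above the triangle threshold p ~ 1/n. Asymptotically E[X] ~ (c³/6)·n^{3(1−α)} = (3³/6)·n^{1.5} → ∞; triangles are abundant w.h.p.

E[X] ≈ 3100.1964; in regime p = Θ(1/n^{1/2}) E[X] diverges (above the triangle threshold p ~ 1/n).


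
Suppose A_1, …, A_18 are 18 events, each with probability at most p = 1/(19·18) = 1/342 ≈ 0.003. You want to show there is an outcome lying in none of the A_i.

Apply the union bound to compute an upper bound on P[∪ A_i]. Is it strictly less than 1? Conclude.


Union bound: P[∪_{i=1}^{18} A_i] ≤ Σ_i P[A_i] ≤ 18·p = 18·(1/342) = 1/19.
Numerically: 1/19 ≈ 0.053.
Is 1/19 < 1? YES.
Since P[∪ A_i] ≤ 1/19 < 1, the complement has P[∩ A_i^c] ≥ 1 − 1/19 = 18/19 > 0, so some outcome avoids every A_i.

18·p = 1/19 ≈ 0.053; existence CERTIFIED by the union bound.


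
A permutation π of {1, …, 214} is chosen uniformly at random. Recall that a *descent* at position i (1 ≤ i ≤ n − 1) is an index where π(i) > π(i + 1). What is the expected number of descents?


Write X = Σ X_I over i = 1, …, 213, with X_I the indicator of one descent.
There are 213 indicators.
For each fixed i, the pair (π(i), π(i+1)) is a uniformly random ordered pair of distinct values from {1, …, 214}; by symmetry P[π(i) > π(i+1)] = 1/2.
By linearity: E[X] = 213 · (1/2) = (214 − 1) · (1/2) = 213/2 ≈ 106.50000.

E[X] = 213/2 = 106.50000.


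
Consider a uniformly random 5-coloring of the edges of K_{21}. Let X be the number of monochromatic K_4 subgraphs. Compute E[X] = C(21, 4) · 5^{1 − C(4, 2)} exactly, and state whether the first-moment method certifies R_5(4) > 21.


E[X] = C(21, 4) · 5^{1 − 6} = 5985 · 5^{−5} = 5985/3125.
As a reduced fraction: E[X] = 1197/625 ≈ 1.915200.
Is E[X] < 1? NO.
Since E[X] ≥ 1, the first-moment bound is inconclusive at n = 21; it does NOT by itself certify R_5(4) > 21.

E[X] = 1197/625 ≈ 1.915200; E[X] ≥ 1; first-moment method inconclusive here.


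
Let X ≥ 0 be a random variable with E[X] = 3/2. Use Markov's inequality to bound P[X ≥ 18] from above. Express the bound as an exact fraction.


μ = E[X] = 3/2, a = 18.
Markov: P[X ≥ 18] ≤ μ/a = (3/2)/18 = 1/12.
Numerically: ≈ 0.08333.
(Since a = 18 > μ = 1.50000, the bound 1/12 is < 1 and informative.)

P[X ≥ 18] ≤ 1/12 ≈ 0.08333.


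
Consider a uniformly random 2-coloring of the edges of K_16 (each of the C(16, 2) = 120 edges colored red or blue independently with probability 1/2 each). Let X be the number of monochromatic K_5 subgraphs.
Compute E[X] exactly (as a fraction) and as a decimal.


Let X = Σ_S X_S over the C(16, 5) = 4368 subsets S of size 5, where X_S = 1 if the K_5 on S is monochromatic.
For a fixed S, the K_5 on S has C(5, 2) = 10 edges. P[all 10 edges red] = (1/2)^10, and likewise for blue, so P[monochromatic] = 2·(1/2)^10 = 2^{1 − 10} = 1/512.
By linearity of expectation: E[X] = C(16, 5) · 2^{1 − 10} = 4368 · 1/512 = 273/32.
Numerically: E[X] ≈ 8.5312.

E[X] = C(16,5)·2^(1−C(5,2)) = 273/32 ≈ 8.5312.


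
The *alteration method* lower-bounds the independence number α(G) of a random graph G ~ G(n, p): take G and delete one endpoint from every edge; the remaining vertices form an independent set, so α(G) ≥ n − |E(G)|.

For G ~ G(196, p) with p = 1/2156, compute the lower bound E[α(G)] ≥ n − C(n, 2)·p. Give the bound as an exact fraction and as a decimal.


E[|E(G)|] = C(196, 2)·p = 19110 · (1/2156) = 195/22.
E[α(G)] ≥ n − E[|E(G)|] = 196 − 195/22 = 4117/22.
Numerically: ≈ 187.1364.
(This is only a lower bound; the true E[α(G)] may be larger.)

E[α(G)] ≥ 4117/22 ≈ 187.1364.


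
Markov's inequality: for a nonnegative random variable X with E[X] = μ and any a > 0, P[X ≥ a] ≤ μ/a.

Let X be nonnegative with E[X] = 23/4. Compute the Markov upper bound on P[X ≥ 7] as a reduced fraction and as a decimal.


μ = E[X] = 23/4, a = 7.
Markov: P[X ≥ 7] ≤ μ/a = (23/4)/7 = 23/28.
Numerically: ≈ 0.8214.
(Since a = 7 > μ = 5.7500, the bound 23/28 is < 1 and informative.)

P[X ≥ 7] ≤ 23/28 ≈ 0.8214.


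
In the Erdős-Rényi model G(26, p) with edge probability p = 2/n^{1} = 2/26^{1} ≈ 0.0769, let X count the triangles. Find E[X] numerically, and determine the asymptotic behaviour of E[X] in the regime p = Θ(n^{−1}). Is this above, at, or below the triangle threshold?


Number of potential triangles: C(26, 3) = 2600.
Each occurs with probability p³ ≈ (0.0769)³ ≈ 4.55166e-04.
By linearity: E[X] = C(26, 3)·p³ ≈ 2600 · 4.55166e-04 ≈ 1.183.
Here α = 1, so p = 2/n is exactly at the triangle threshold p ~ 1/n. Asymptotically E[X] → c³/6 = 2³/6 = 4/3 ≈ 1.333, a bounded constant. In this regime the triangle count is asymptotically Poisson(c³/6).

E[X] ≈ 1.183; in regime p = Θ(1/n^{1}) E[X] stays bounded (at the triangle threshold p ~ 1/n).


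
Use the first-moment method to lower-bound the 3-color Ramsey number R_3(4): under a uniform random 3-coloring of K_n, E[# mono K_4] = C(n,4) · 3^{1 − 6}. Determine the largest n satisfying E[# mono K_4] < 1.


We need C(n, 4) · 3^{1 − 6} < 1, i.e. C(n, 4) < 3^{6 − 1} = 243.
Check values of n near the boundary:
  n = 9: C(9, 4) = 126; 126 < 243? YES
  n = 10: C(10, 4) = 210; 210 < 243? YES
  n = 11: C(11, 4) = 330; 330 < 243? NO
  n = 12: C(12, 4) = 495; 495 < 243? NO
The largest n with C(n, 4) < 243 is n = 10 (where E[X] = 70/81 ≈ 0.8642). Hence R_3(4) > 10, i.e. R_3(4) ≥ 11.

Largest n = 10; hence R_3(4) > 10.


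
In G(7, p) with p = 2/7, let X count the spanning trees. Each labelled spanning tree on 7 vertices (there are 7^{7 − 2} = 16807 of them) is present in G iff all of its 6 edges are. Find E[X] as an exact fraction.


K_7 has 7^{7 − 2} = 16807 labelled spanning trees.
For each such spanning tree H, let X_H = 1 if all 6 edges of H are present in G. Then P[X_H = 1] = p^{6} = (2/7)^{6} = 64/117649.
By linearity: E[X] = Σ_H E[X_H] = 16807 · p^{6} = 16807 · 64/117649 = 64/7.
Numerically: E[X] ≈ 9.14.

E[X] = 16807 · (2/7)^{6} = 64/7 ≈ 9.14.


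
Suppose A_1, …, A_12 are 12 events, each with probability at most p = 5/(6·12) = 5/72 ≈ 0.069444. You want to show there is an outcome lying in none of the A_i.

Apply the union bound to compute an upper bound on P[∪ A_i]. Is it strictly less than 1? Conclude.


Union bound: P[∪_{i=1}^{12} A_i] ≤ Σ_i P[A_i] ≤ 12·p = 12·(5/72) = 5/6.
Numerically: 5/6 ≈ 0.833333.
Is 5/6 < 1? YES.
Since P[∪ A_i] ≤ 5/6 < 1, the complement has P[∩ A_i^c] ≥ 1 − 5/6 = 1/6 > 0, so some outcome avoids every A_i.

12·p = 5/6 ≈ 0.833333; existence CERTIFIED by the union bound.


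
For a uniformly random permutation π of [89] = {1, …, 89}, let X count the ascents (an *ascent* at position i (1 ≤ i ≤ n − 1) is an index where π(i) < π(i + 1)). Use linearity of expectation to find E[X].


Write X = Σ X_I over i = 1, …, 88, with X_I the indicator of one ascent.
There are 88 indicators.
For each fixed i, the pair (π(i), π(i+1)) is a uniformly random ordered pair of distinct values from {1, …, 89}; by symmetry P[π(i) < π(i+1)] = 1/2.
By linearity: E[X] = 88 · (1/2) = (89 − 1) · (1/2) = 44 ≈ 44.000000.

E[X] = 44 = 44.000000.


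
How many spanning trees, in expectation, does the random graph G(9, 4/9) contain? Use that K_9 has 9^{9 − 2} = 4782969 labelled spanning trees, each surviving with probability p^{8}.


K_9 has 9^{9 − 2} = 4782969 labelled spanning trees.
For each such spanning tree H, let X_H = 1 if all 8 edges of H are present in G. Then P[X_H = 1] = p^{8} = (4/9)^{8} = 65536/43046721.
By linearity of expectation: E[X] = Σ_H E[X_H] = 4782969 · p^{8} = 4782969 · 65536/43046721 = 65536/9.
Numerically: E[X] ≈ 7282.

E[X] = 4782969 · (4/9)^{8} = 65536/9 ≈ 7282.


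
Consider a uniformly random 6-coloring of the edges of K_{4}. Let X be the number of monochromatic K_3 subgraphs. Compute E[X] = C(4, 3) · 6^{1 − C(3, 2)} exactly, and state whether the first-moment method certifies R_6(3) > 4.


E[X] = C(4, 3) · 6^{1 − 3} = 4 · 6^{−2} = 4/36.
As a reduced fraction: E[X] = 1/9 ≈ 0.11111.
Is E[X] < 1? YES.
Since E[X] < 1, there exists a 6-coloring of K_{4} with no monochromatic K_3; hence R_6(3) > 4.

E[X] = 1/9 ≈ 0.11111; E[X] < 1, so R_6(3) > 4.


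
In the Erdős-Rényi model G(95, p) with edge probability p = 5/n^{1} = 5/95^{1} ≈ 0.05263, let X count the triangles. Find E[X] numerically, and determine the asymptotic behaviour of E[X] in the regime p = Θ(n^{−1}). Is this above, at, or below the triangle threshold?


Number of potential triangles: C(95, 3) = 138415.
Each occurs with probability p³ ≈ (0.05263)³ ≈ 1.457938e-04.
By linearity: E[X] = C(95, 3)·p³ ≈ 138415 · 1.457938e-04 ≈ 20.1801.
Here α = 1, so p = 5/n is exactly at the triangle threshold p ~ 1/n. Asymptotically E[X] → c³/6 = 5³/6 = 125/6 ≈ 20.8333, a bounded constant. In this regime the triangle count is asymptotically Poisson(c³/6).

E[X] ≈ 20.1801; in regime p = Θ(1/n^{1}) E[X] stays bounded (at the triangle threshold p ~ 1/n).


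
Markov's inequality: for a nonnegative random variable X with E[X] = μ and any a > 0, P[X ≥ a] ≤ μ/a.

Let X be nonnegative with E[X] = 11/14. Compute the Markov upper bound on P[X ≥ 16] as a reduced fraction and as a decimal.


μ = E[X] = 11/14, a = 16.
Markov: P[X ≥ 16] ≤ μ/a = (11/14)/16 = 11/224.
Numerically: ≈ 0.049107.
(Since a = 16 > μ = 0.785714, the bound 11/224 is < 1 and informative.)

P[X ≥ 16] ≤ 11/224 ≈ 0.049107.


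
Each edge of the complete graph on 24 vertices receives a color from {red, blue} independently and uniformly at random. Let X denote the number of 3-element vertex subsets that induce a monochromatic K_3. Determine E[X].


Let X = Σ_S X_S over the C(24, 3) = 2024 subsets S of size 3, where X_S = 1 if the K_3 on S is monochromatic.
For a fixed S, the K_3 on S has C(3, 2) = 3 edges. P[all 3 edges red] = (1/2)^3, and likewise for blue, so P[monochromatic] = 2·(1/2)^3 = 2^{1 − 3} = 1/4.
By linearity of expectation: E[X] = C(24, 3) · 2^{1 − 3} = 2024 · 1/4 = 506.
Numerically: E[X] ≈ 506.000.

E[X] = C(24,3)·2^(1−C(3,2)) = 506 ≈ 506.000.


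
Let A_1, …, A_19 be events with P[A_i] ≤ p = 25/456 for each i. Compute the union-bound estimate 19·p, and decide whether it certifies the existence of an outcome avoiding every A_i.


Union bound: P[∪_{i=1}^{19} A_i] ≤ Σ_i P[A_i] ≤ 19·p = 19·(25/456) = 25/24.
Numerically: 25/24 ≈ 1.0416667.
Is 25/24 < 1? NO.
Since the bound 25/24 is ≥ 1, the union bound is uninformative here; it does NOT by itself certify existence.

19·p = 25/24 ≈ 1.0416667; existence NOT certified by the union bound.


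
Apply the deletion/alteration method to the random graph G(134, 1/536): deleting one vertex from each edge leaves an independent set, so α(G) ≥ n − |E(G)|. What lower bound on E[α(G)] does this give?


E[|E(G)|] = C(134, 2)·p = 8911 · (1/536) = 133/8.
E[α(G)] ≥ n − E[|E(G)|] = 134 − 133/8 = 939/8.
Numerically: ≈ 117.3750.
(This is only a lower bound; the true E[α(G)] may be larger.)

E[α(G)] ≥ 939/8 ≈ 117.3750.


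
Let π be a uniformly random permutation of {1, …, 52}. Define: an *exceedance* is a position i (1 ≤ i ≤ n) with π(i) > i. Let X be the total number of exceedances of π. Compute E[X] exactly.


Write X = Σ_{i=1}^{52} X_i, where X_i = 1_{π(i) > i}.
For each fixed i, π(i) is uniform over {1, …, 52} (marginal of a uniform permutation), so P[π(i) > i] = (n − i)/n. Summing: Σ_{i=1}^{52} (n − i)/n = (0 + 1 + … + 51)/52 = 52(52 − 1)/(2·52) = (52 − 1)/2.
Hence E[X] = Σ_{i=1}^{52} (52 − i)/52 = 51/2 ≈ 25.5000.

E[X] = 51/2 = 25.5000.


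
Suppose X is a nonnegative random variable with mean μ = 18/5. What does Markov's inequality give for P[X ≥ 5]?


μ = E[X] = 18/5, a = 5.
Markov: P[X ≥ 5] ≤ μ/a = (18/5)/5 = 18/25.
Numerically: ≈ 0.7200.
(Since a = 5 > μ = 3.6000, the bound 18/25 is < 1 and informative.)

P[X ≥ 5] ≤ 18/25 ≈ 0.7200.


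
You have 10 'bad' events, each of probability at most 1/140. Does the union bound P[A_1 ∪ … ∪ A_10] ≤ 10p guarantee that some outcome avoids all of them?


Union bound: P[∪_{i=1}^{10} A_i] ≤ Σ_i P[A_i] ≤ 10·p = 10·(1/140) = 1/14.
Numerically: 1/14 ≈ 0.071429.
Is 1/14 < 1? YES.
Since P[∪ A_i] ≤ 1/14 < 1, the complement has P[∩ A_i^c] ≥ 1 − 1/14 = 13/14 > 0, so some outcome avoids every A_i.

10·p = 1/14 ≈ 0.071429; existence CERTIFIED by the union bound.


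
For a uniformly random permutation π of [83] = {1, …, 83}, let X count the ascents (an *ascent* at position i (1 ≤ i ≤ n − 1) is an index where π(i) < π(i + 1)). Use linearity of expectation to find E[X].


Write X = Σ X_I over i = 1, …, 82, with X_I the indicator of one ascent.
There are 82 indicators.
For each fixed i, the pair (π(i), π(i+1)) is a uniformly random ordered pair of distinct values from {1, …, 83}; by symmetry P[π(i) < π(i+1)] = 1/2.
By linearity: E[X] = 82 · (1/2) = (83 − 1) · (1/2) = 41 ≈ 41.000000.

E[X] = 41 = 41.000000.


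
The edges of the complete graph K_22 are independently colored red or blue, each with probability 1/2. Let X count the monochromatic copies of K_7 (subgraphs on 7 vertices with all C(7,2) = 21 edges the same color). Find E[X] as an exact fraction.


Let X = Σ_S X_S over the C(22, 7) = 170544 subsets S of size 7, where X_S = 1 if the K_7 on S is monochromatic.
For a fixed S, the K_7 on S has C(7, 2) = 21 edges. P[all 21 edges red] = (1/2)^21, and likewise for blue, so P[monochromatic] = 2·(1/2)^21 = 2^{1 − 21} = 1/1048576.
By linearity of expectation: E[X] = C(22, 7) · 2^{1 − 21} = 170544 · 1/1048576 = 10659/65536.
Numerically: E[X] ≈ 0.163.

E[X] = C(22,7)·2^(1−C(7,2)) = 10659/65536 ≈ 0.163.


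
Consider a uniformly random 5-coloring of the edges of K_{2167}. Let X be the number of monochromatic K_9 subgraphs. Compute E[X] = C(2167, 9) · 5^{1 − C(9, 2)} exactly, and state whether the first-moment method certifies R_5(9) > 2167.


E[X] = C(2167, 9) · 5^{1 − 36} = 2855899084841489792706810 · 5^{−35} = 2855899084841489792706810/2910383045673370361328125.
As a reduced fraction: E[X] = 571179816968297958541362/582076609134674072265625 ≈ 0.9812795.
Is E[X] < 1? YES.
Since E[X] < 1, there exists a 5-coloring of K_{2167} with no monochromatic K_9; hence R_5(9) > 2167.

E[X] = 571179816968297958541362/582076609134674072265625 ≈ 0.9812795; E[X] < 1, so R_5(9) > 2167.


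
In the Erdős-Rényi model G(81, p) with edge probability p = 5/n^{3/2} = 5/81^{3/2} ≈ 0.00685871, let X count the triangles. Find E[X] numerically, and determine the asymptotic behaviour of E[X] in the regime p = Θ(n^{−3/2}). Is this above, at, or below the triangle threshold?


Number of potential triangles: C(81, 3) = 85320.
Each occurs with probability p³ ≈ (0.00685871)³ ≈ 3.22646849e-07.
By linearity: E[X] = C(81, 3)·p³ ≈ 85320 · 3.22646849e-07 ≈ 0.027528.
Since α = 3/2 > 1, p = c/n^{3/2} = o(1/n) is below the triangle threshold p ~ 1/n. Asymptotically E[X] ~ (c³/6)·n^{3(1−α)} = (5³/6)·n^{-1.5} → 0, so by Markov's inequality G has no triangles w.h.p.

E[X] ≈ 0.027528; in regime p = Θ(1/n^{3/2}) E[X] tends to 0 (below the triangle threshold p ~ 1/n).


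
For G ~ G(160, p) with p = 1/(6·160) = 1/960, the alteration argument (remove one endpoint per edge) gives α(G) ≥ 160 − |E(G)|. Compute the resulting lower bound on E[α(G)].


E[|E(G)|] = C(160, 2)·p = 12720 · (1/960) = 53/4.
E[α(G)] ≥ n − E[|E(G)|] = 160 − 53/4 = 587/4.
Numerically: ≈ 146.750000.
(This is only a lower bound; the true E[α(G)] may be larger.)

E[α(G)] ≥ 587/4 ≈ 146.750000.


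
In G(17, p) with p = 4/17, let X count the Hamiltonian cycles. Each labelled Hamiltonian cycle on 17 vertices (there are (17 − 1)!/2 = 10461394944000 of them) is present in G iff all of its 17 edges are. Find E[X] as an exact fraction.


K_17 has (17 − 1)!/2 = 10461394944000 labelled Hamiltonian cycles.
For each such Hamiltonian cycle H, let X_H = 1 if all 17 edges of H are present in G. Then P[X_H = 1] = p^{17} = (4/17)^{17} = 17179869184/827240261886336764177.
By linearity: E[X] = Σ_H E[X_H] = 10461394944000 · p^{17} = 10461394944000 · 17179869184/827240261886336764177 = 179725396620079005696000/827240261886336764177.
Numerically: E[X] ≈ 217.

E[X] = 10461394944000 · (4/17)^{17} = 179725396620079005696000/827240261886336764177 ≈ 217.
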